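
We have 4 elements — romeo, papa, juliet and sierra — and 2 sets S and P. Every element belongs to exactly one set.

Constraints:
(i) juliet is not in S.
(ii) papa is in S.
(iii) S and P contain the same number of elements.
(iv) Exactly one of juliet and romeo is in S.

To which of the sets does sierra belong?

sierra: P

From (i): juliet ∉ S.
From (ii): papa ∈ S.
(iv) (exactly one): romeo ∈ S.
Only one set left: juliet ∈ P.
Suppose sierra ∈ S: no assignment then satisfies all the clues, so sierra ∉ S.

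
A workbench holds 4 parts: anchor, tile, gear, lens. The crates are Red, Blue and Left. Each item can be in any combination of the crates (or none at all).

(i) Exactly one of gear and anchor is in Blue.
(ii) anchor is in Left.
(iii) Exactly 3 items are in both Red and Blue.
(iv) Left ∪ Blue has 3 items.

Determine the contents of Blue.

Blue = {anchor, lens, tile}

From (ii): anchor ∈ Left.
Suppose anchor ∉ Blue: no assignment then satisfies all the clues, so anchor ∈ Blue.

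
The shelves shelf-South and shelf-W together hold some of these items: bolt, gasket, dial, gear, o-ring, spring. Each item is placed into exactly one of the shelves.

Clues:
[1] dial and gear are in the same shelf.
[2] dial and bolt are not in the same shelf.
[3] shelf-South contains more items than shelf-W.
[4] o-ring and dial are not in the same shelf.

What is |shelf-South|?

4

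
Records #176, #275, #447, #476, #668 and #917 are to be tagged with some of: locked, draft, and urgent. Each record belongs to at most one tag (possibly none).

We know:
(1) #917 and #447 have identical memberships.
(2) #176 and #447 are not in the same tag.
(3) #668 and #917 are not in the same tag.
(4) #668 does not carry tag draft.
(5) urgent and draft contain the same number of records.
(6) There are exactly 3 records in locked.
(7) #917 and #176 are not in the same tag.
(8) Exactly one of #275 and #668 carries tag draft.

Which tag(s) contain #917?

#917: locked

From (4): #668 ∉ draft.
(8) (exactly one): #275 ∈ draft.
Suppose #917 ∉ locked: no assignment then satisfies all the clues, so #917 ∈ locked.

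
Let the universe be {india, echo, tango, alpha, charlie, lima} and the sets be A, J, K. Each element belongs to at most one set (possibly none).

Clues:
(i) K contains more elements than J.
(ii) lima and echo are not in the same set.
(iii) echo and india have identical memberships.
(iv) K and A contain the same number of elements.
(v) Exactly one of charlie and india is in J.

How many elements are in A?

2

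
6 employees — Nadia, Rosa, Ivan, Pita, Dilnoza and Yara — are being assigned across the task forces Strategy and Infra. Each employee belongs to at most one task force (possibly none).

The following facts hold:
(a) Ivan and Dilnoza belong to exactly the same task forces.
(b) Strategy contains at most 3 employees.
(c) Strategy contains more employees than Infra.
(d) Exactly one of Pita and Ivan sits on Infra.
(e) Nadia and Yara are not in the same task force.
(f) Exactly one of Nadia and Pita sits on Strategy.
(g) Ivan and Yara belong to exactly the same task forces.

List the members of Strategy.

Strategy = {Nadia, Rosa}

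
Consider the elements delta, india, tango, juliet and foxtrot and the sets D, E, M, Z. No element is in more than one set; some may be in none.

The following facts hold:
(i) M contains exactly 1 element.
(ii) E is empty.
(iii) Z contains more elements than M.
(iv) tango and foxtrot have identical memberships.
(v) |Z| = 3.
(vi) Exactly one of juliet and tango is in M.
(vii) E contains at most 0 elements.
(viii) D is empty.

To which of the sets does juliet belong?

(ii): E already has 0, so the rest are out.
(viii): D already has 0, so the rest are out.
Suppose juliet ∉ M: no assignment then satisfies all the clues, so juliet ∈ M.

juliet: M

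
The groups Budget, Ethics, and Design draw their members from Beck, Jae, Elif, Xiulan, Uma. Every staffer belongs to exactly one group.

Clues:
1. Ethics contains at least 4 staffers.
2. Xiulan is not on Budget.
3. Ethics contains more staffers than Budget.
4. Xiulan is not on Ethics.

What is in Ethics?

From (2): Xiulan ∉ Budget.
From (4): Xiulan ∉ Ethics.
(1): only 4 candidates remain for Ethics, so all are in.
Only one group left: Xiulan ∈ Design.

Ethics = {Beck, Elif, Jae, Uma}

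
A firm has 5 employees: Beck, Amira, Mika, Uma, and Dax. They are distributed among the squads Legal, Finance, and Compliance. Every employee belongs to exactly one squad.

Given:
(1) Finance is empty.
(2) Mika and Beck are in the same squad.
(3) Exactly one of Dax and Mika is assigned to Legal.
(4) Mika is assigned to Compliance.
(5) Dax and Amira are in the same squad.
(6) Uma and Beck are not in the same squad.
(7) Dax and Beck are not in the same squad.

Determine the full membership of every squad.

Legal = {Amira, Dax, Uma}; Finance = {}; Compliance = {Beck, Mika}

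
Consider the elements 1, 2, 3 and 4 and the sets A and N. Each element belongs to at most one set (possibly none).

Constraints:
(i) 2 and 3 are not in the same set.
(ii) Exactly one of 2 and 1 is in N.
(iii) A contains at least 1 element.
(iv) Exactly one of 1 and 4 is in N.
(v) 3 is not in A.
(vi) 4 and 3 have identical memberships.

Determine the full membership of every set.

A = {2}; N = {1}

From (v): 3 ∉ A.
(vi): 4 matches 3: 4 ∉ A.
Suppose 1 ∈ A: no assignment then satisfies all the clues, so 1 ∉ A.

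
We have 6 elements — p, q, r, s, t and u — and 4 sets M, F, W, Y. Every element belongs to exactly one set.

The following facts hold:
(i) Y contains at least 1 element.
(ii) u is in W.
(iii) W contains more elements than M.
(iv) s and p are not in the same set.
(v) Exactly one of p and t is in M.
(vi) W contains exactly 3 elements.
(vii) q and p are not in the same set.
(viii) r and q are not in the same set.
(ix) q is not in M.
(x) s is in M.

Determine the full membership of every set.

M = {s, t}; F = {}; W = {p, r, u}; Y = {q}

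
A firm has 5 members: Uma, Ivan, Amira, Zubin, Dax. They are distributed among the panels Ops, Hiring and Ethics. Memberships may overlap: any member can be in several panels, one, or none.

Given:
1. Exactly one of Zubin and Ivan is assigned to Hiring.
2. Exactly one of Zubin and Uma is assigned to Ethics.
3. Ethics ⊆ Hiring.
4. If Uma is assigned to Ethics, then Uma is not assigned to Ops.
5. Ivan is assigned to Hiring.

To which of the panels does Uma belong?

Uma: Ethics, Hiring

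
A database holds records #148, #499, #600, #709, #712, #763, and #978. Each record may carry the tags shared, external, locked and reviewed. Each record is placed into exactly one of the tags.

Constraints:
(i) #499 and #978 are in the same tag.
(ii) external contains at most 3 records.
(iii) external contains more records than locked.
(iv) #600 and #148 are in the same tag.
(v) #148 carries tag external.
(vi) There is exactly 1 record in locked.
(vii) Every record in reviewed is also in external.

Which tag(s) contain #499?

#499: shared

From (v): #148 ∈ external.
(iv): #600 matches #148: #600 ∉ shared.
(iv): #600 matches #148: #600 ∈ external.
Suppose #499 ∉ shared: no assignment then satisfies all the clues, so #499 ∈ shared.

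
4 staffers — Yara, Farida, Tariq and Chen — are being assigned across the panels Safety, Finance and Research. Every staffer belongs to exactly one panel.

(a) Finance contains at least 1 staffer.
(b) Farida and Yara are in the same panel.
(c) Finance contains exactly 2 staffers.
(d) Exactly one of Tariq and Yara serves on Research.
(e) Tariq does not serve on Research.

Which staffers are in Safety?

From (e): Tariq ∉ Research.
(d) (exactly one): Yara ∈ Research.
(b): Farida matches Yara: Farida ∉ Safety.
(b): Farida matches Yara: Farida ∉ Finance.
(b): Farida matches Yara: Farida ∈ Research.
(c): only 2 candidates remain for Finance, so all are in.

Safety = {}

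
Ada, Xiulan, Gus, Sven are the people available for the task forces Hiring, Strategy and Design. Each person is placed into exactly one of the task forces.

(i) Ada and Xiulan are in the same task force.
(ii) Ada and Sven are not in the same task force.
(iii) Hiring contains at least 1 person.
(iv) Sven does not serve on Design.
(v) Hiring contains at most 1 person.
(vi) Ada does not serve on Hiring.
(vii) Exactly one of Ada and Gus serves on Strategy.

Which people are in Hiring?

Hiring = {Sven}

From (iv): Sven ∉ Design.
From (vi): Ada ∉ Hiring.
(i): Xiulan matches Ada: Xiulan ∉ Hiring.
Suppose Gus ∈ Hiring: no assignment then satisfies all the clues, so Gus ∉ Hiring.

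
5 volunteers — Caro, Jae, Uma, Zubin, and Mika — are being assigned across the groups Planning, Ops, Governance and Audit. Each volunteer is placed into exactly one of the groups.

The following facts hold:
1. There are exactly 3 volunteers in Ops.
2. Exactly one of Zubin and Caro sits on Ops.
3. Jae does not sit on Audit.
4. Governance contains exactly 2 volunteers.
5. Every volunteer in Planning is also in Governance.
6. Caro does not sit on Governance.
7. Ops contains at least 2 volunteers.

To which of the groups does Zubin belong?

Zubin: Governance

From (3): Jae ∉ Audit.
From (6): Caro ∉ Governance.
(5) contrapositive: Caro ∉ Planning.
Suppose Zubin ∈ Planning: no assignment then satisfies all the clues, so Zubin ∉ Planning.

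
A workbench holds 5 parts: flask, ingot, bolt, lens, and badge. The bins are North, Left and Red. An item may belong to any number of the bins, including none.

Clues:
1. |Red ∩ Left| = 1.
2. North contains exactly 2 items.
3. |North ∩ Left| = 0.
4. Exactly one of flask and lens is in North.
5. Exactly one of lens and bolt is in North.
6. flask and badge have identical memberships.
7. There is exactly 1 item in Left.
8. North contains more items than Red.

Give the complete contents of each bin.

North = {ingot, lens}; Left = {bolt}; Red = {bolt}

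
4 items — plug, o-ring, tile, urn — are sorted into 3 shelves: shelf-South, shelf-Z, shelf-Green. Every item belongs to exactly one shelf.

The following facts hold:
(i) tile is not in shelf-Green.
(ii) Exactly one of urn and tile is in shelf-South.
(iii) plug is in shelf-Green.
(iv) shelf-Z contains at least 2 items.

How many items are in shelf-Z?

2

From (i): tile ∉ shelf-Green.
From (iii): plug ∈ shelf-Green.
Suppose o-ring ∈ shelf-South: no assignment then satisfies all the clues, so o-ring ∉ shelf-South.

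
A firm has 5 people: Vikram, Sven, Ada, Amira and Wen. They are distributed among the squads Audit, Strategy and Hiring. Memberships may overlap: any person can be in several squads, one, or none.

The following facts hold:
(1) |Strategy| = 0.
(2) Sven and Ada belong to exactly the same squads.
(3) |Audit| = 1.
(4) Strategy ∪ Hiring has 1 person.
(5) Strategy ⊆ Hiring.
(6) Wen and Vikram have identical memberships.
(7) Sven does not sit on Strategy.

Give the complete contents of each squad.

Audit = {Amira}; Strategy = {}; Hiring = {Amira}

From (7): Sven ∉ Strategy.
(1): Strategy already has 0, so the rest are out.
Suppose Vikram ∈ Audit: no assignment then satisfies all the clues, so Vikram ∉ Audit.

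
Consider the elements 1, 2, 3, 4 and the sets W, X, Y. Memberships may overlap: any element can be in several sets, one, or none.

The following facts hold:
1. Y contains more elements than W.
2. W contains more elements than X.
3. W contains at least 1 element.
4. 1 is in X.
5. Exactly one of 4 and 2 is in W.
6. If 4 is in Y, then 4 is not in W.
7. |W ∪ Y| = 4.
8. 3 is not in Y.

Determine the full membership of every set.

From (4): 1 ∈ X.
From (8): 3 ∉ Y.
Suppose 1 ∈ W: no assignment then satisfies all the clues, so 1 ∉ W.

W = {2, 3}; X = {1}; Y = {1, 2, 4}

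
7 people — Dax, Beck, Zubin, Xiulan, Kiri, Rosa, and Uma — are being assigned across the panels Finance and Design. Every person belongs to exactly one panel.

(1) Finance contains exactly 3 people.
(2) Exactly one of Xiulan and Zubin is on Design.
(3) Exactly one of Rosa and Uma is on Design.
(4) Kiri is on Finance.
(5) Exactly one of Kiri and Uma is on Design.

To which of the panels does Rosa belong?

Rosa: Finance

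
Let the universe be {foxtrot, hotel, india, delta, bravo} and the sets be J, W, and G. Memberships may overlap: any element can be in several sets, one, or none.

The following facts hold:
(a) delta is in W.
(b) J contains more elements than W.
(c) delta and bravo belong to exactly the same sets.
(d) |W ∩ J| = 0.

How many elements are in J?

From (a): delta ∈ W.
(c): bravo matches delta: bravo ∈ W.
Suppose foxtrot ∉ J: no assignment then satisfies all the clues, so foxtrot ∈ J.

3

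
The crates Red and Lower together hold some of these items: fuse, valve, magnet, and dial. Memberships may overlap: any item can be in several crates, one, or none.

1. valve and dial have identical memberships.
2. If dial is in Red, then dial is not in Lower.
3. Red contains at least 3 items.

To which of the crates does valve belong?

valve: Red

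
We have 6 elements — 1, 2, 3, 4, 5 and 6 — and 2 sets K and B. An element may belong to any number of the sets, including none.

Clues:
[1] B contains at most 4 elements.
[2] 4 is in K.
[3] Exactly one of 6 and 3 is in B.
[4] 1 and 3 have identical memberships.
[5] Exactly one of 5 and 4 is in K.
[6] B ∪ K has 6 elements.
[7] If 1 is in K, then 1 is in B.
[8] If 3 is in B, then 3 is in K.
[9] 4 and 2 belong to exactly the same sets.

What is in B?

B = {1, 3, 5}

From (2): 4 ∈ K.
(5) (exactly one): 5 ∉ K.
(9): 2 matches 4: 2 ∈ K.
Suppose 1 ∉ B: no assignment then satisfies all the clues, so 1 ∈ B.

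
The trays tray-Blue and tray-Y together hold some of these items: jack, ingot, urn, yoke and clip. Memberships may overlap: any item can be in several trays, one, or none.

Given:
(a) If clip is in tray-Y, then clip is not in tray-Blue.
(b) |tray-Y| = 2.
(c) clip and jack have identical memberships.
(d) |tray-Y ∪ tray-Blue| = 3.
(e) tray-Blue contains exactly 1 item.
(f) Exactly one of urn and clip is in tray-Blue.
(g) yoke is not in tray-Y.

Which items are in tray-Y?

tray-Y = {clip, jack}

From (g): yoke ∉ tray-Y.
Suppose jack ∉ tray-Y: no assignment then satisfies all the clues, so jack ∈ tray-Y.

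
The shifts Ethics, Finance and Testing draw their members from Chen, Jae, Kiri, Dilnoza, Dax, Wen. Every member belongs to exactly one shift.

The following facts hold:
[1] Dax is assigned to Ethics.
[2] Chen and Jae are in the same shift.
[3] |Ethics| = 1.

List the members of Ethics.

Ethics = {Dax}

From (1): Dax ∈ Ethics.
(3): Ethics already has 1, so the rest are out.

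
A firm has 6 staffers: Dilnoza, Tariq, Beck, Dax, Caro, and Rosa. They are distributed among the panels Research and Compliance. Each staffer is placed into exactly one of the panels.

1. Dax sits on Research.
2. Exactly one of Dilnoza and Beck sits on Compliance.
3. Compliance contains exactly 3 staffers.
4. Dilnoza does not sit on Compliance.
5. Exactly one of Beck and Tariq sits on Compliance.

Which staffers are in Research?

From (1): Dax ∈ Research.
From (4): Dilnoza ∉ Compliance.
(2) (exactly one): Beck ∈ Compliance.
(5) (exactly one): Tariq ∉ Compliance.
Only one panel left: Dilnoza ∈ Research.
Only one panel left: Tariq ∈ Research.
(3): only 3 candidates remain for Compliance, so all are in.

Research = {Dax, Dilnoza, Tariq}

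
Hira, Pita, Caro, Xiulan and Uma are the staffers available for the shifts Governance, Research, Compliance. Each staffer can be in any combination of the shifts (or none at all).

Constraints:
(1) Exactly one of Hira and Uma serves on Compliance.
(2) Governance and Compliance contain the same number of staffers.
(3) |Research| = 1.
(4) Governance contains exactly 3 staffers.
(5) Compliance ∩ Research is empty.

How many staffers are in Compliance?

3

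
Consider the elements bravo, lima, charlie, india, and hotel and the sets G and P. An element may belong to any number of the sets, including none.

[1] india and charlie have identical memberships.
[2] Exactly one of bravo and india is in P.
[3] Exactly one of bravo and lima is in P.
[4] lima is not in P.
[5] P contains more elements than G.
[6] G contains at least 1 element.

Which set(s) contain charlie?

From (4): lima ∉ P.
(3) (exactly one): bravo ∈ P.
(2) (exactly one): india ∉ P.
(1): charlie matches india: charlie ∉ P.
Suppose charlie ∈ G: no assignment then satisfies all the clues, so charlie ∉ G.

charlie: none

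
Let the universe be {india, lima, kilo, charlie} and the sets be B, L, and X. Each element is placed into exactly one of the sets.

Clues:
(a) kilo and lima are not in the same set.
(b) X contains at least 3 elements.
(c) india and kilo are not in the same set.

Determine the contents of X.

X = {charlie, india, lima}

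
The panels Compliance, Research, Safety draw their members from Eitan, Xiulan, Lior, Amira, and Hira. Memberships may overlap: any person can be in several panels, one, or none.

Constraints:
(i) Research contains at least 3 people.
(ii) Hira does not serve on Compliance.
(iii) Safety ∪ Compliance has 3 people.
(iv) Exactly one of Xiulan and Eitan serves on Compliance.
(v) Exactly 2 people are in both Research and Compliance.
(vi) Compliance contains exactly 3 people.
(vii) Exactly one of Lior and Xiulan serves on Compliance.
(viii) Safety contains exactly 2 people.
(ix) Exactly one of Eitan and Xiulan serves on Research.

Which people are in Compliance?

From (ii): Hira ∉ Compliance.
Suppose Eitan ∉ Compliance: no assignment then satisfies all the clues, so Eitan ∈ Compliance.

Compliance = {Amira, Eitan, Lior}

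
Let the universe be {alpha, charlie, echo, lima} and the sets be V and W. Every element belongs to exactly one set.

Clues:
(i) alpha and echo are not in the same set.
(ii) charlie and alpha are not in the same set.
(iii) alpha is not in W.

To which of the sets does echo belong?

From (iii): alpha ∉ W.
Only one set left: alpha ∈ V.
(i): echo ∉ V.
(ii): charlie ∉ V.
Only one set left: charlie ∈ W.
Only one set left: echo ∈ W.

echo: W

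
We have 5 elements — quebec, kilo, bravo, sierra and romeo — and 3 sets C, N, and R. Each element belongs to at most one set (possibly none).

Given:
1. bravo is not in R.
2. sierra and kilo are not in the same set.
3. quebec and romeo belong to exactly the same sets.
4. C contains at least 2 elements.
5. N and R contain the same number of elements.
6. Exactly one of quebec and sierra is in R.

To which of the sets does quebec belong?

quebec: C

From (1): bravo ∉ R.
Suppose quebec ∉ C: no assignment then satisfies all the clues, so quebec ∈ C.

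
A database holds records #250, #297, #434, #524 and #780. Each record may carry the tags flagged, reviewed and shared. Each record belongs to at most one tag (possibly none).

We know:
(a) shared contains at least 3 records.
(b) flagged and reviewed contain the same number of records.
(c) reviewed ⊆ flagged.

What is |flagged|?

0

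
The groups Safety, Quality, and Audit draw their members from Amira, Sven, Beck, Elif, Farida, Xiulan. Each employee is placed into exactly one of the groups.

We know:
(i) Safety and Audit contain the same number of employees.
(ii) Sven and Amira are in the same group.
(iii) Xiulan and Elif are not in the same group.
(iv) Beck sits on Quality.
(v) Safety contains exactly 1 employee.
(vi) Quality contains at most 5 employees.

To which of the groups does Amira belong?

Amira: Quality

From (iv): Beck ∈ Quality.
Suppose Amira ∈ Safety: no assignment then satisfies all the clues, so Amira ∉ Safety.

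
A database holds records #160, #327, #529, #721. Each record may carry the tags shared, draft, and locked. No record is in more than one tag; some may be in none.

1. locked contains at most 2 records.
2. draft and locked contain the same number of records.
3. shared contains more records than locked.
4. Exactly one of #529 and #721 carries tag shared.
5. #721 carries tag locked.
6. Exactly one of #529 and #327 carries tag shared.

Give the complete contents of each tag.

shared = {#160, #529}; draft = {#327}; locked = {#721}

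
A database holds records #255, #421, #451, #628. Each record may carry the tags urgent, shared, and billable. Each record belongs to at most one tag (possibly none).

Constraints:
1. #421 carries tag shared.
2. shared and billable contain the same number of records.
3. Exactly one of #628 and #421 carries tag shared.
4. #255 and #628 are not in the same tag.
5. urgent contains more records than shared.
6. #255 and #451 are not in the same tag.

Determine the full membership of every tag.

urgent = {#451, #628}; shared = {#421}; billable = {#255}

From (1): #421 ∈ shared.
(3) (exactly one): #628 ∉ shared.
Suppose #255 ∈ urgent: no assignment then satisfies all the clues, so #255 ∉ urgent.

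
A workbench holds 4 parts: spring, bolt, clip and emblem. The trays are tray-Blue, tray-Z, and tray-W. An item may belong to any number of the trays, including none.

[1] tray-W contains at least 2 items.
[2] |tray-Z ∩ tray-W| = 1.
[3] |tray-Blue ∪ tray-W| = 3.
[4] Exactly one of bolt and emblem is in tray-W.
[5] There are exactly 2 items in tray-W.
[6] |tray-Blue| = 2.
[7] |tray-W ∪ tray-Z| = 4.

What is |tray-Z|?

3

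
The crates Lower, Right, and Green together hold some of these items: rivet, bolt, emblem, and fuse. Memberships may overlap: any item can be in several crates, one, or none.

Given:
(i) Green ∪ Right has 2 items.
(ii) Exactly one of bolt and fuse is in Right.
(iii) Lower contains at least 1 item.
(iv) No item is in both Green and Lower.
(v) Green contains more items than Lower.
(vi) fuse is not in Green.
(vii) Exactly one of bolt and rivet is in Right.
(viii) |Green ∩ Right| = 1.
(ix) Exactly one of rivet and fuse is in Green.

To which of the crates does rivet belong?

From (vi): fuse ∉ Green.
(ix) (exactly one): rivet ∈ Green.
(iv) (disjoint): rivet ∉ Lower.
Suppose rivet ∈ Right: no assignment then satisfies all the clues, so rivet ∉ Right.

rivet: Green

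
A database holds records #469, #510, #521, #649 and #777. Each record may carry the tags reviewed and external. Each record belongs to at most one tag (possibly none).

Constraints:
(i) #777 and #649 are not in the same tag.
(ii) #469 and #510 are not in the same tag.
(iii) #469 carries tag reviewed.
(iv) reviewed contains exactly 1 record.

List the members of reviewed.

reviewed = {#469}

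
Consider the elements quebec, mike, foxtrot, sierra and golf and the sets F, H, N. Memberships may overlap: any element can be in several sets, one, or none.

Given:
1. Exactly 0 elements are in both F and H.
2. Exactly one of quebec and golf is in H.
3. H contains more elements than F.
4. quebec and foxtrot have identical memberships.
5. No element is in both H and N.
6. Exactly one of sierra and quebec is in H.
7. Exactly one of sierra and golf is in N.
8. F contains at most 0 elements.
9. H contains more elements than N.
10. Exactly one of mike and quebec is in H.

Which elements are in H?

(8): F already has 0, so the rest are out.
Suppose quebec ∉ H: no assignment then satisfies all the clues, so quebec ∈ H.

H = {foxtrot, quebec}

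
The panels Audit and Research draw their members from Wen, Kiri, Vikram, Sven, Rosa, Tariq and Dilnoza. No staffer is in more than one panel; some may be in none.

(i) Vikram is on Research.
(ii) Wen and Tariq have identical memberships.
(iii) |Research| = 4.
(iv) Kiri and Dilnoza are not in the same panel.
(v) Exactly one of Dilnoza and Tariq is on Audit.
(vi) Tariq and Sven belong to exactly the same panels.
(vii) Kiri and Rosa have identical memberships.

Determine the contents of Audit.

Audit = {Dilnoza}

From (i): Vikram ∈ Research.
Suppose Wen ∈ Audit: no assignment then satisfies all the clues, so Wen ∉ Audit.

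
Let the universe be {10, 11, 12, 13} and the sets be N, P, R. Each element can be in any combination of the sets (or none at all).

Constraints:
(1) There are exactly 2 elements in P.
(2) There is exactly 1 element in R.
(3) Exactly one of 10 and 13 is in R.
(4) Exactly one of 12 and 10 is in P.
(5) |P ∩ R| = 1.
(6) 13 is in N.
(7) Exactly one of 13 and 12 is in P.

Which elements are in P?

P = {10, 13}

From (6): 13 ∈ N.
Suppose 10 ∉ P: no assignment then satisfies all the clues, so 10 ∈ P.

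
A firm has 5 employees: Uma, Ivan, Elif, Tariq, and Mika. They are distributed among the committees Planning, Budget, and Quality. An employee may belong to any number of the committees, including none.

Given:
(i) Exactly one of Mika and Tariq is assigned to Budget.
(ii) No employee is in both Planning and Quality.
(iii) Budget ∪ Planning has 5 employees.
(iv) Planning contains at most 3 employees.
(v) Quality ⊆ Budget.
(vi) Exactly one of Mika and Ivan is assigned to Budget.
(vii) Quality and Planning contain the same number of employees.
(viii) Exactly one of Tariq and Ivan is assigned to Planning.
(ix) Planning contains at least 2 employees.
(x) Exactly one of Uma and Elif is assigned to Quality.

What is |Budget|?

4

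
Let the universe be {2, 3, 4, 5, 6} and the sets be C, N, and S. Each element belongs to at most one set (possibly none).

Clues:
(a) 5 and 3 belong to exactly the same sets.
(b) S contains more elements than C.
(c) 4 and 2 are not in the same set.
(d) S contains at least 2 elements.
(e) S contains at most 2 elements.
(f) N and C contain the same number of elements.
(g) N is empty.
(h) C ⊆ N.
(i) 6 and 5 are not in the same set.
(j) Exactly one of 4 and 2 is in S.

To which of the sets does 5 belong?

5: none

(g): N already has 0, so the rest are out.
(h) contrapositive: 2 ∉ C.
(h) contrapositive: 3 ∉ C.
(h) contrapositive: 4 ∉ C.
(h) contrapositive: 5 ∉ C.
(h) contrapositive: 6 ∉ C.
Suppose 5 ∈ S: no assignment then satisfies all the clues, so 5 ∉ S.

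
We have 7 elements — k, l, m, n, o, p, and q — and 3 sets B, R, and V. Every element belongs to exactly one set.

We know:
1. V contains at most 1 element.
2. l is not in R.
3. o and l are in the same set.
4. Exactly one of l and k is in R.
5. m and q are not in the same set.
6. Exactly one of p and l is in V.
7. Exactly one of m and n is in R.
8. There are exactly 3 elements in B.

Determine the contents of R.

R = {k, n, q}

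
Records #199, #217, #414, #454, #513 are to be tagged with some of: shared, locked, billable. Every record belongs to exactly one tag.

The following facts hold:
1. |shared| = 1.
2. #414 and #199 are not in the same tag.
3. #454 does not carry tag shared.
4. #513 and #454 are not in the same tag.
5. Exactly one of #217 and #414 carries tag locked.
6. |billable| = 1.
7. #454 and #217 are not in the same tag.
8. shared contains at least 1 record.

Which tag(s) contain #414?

#414: shared

From (3): #454 ∉ shared.
Suppose #414 ∉ shared: no assignment then satisfies all the clues, so #414 ∈ shared.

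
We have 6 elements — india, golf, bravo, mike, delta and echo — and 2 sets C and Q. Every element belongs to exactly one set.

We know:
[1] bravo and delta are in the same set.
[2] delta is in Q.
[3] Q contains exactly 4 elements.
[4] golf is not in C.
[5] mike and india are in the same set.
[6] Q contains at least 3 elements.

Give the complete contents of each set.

C = {india, mike}; Q = {bravo, delta, echo, golf}

From (2): delta ∈ Q.
From (4): golf ∉ C.
(1): bravo matches delta: bravo ∉ C.
(1): bravo matches delta: bravo ∈ Q.
Only one set left: golf ∈ Q.
Suppose india ∉ C: no assignment then satisfies all the clues, so india ∈ C.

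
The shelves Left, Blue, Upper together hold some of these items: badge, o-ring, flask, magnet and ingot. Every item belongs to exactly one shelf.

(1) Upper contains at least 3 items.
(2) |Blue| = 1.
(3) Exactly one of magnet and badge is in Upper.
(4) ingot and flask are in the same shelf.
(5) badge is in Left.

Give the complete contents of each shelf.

Left = {badge}; Blue = {o-ring}; Upper = {flask, ingot, magnet}

From (5): badge ∈ Left.
(3) (exactly one): magnet ∈ Upper.
Suppose o-ring ∈ Left: no assignment then satisfies all the clues, so o-ring ∉ Left.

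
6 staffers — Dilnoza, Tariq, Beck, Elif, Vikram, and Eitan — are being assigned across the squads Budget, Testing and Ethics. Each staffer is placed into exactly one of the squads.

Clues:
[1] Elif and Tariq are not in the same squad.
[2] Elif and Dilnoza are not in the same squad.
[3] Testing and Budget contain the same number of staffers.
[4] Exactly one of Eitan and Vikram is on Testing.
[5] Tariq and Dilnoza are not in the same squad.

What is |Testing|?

2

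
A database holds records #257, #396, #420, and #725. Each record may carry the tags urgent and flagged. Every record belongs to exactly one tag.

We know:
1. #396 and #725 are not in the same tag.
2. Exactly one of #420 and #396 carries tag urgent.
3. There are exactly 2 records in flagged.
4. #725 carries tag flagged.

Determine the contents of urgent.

urgent = {#257, #396}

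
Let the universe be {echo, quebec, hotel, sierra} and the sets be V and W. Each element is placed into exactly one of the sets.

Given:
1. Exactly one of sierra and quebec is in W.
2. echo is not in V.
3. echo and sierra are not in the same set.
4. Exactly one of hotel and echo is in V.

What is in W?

W = {echo, quebec}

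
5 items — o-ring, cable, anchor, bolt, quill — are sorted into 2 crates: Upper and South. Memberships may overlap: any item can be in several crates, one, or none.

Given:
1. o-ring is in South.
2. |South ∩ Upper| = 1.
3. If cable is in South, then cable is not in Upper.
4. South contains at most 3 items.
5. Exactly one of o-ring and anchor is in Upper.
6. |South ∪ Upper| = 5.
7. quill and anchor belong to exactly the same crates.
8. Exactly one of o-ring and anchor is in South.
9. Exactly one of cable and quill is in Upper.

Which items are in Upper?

Upper = {anchor, bolt, quill}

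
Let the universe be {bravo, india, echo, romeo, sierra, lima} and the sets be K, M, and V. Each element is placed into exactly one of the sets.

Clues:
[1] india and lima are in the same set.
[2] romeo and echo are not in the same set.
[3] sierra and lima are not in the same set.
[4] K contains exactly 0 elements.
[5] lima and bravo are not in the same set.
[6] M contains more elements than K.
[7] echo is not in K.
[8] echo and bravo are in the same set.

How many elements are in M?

3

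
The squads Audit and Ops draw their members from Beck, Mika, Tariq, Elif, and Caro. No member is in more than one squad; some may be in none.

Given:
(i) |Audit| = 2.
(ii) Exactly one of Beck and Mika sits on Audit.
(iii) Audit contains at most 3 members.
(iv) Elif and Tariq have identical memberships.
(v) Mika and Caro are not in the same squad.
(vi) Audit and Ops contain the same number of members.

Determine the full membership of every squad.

Audit = {Beck, Caro}; Ops = {Elif, Tariq}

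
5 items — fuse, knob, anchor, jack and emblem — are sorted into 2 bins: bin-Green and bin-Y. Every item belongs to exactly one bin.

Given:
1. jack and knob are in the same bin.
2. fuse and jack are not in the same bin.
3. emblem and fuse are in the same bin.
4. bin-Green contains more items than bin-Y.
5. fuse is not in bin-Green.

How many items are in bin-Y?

2

From (5): fuse ∉ bin-Green.
(3): emblem matches fuse: emblem ∉ bin-Green.
Only one bin left: fuse ∈ bin-Y.
Only one bin left: emblem ∈ bin-Y.
(2): jack ∉ bin-Y.
Only one bin left: jack ∈ bin-Green.
(1): knob matches jack: knob ∈ bin-Green.
Suppose anchor ∉ bin-Green: no assignment then satisfies all the clues, so anchor ∈ bin-Green.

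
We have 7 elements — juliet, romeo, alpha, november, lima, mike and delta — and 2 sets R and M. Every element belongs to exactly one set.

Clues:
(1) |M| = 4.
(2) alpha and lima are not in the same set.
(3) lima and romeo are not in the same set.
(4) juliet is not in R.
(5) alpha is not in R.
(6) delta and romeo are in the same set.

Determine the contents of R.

R = {lima, mike, november}

From (4): juliet ∉ R.
From (5): alpha ∉ R.
Only one set left: juliet ∈ M.
Only one set left: alpha ∈ M.
(2): lima ∉ M.
Only one set left: lima ∈ R.
(3): romeo ∉ R.
(6): delta matches romeo: delta ∉ R.
Only one set left: romeo ∈ M.
Only one set left: delta ∈ M.
(1): M already has 4, so the rest are out.
Only one set left: mike ∈ R.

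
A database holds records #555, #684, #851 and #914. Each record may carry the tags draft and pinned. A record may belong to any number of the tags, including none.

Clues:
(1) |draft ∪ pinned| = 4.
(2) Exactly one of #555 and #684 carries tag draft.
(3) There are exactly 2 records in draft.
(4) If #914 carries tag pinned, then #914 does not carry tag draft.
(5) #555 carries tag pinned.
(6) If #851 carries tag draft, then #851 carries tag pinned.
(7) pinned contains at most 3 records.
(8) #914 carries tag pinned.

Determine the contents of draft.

draft = {#684, #851}

From (5): #555 ∈ pinned.
From (8): #914 ∈ pinned.
(4): #914 ∉ draft.
Suppose #555 ∈ draft: no assignment then satisfies all the clues, so #555 ∉ draft.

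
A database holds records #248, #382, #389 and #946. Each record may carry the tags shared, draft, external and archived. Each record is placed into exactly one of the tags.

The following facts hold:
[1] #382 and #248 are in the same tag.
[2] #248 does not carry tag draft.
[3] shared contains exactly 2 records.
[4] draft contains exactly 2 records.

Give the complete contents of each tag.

From (2): #248 ∉ draft.
(1): #382 matches #248: #382 ∉ draft.
(4): only 2 candidates remain for draft, so all are in.
(3): only 2 candidates remain for shared, so all are in.

shared = {#248, #382}; draft = {#389, #946}; external = {}; archived = {}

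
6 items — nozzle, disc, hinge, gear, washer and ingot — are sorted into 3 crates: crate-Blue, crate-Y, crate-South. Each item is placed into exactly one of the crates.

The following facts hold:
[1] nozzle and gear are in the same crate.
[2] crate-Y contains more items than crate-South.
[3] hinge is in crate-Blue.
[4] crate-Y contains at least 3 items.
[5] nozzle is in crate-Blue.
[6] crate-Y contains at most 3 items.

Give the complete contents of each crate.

From (3): hinge ∈ crate-Blue.
From (5): nozzle ∈ crate-Blue.
(1): gear matches nozzle: gear ∈ crate-Blue.
(4): only 3 candidates remain for crate-Y, so all are in.

crate-Blue = {gear, hinge, nozzle}; crate-Y = {disc, ingot, washer}; crate-South = {}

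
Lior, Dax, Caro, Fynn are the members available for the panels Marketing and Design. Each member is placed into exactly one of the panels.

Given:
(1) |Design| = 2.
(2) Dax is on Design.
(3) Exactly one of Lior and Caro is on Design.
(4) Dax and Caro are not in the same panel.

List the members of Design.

Design = {Dax, Lior}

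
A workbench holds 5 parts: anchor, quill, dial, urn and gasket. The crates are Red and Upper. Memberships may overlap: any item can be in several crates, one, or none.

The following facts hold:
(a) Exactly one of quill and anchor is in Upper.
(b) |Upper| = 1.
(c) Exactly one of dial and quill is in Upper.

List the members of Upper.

Upper = {quill}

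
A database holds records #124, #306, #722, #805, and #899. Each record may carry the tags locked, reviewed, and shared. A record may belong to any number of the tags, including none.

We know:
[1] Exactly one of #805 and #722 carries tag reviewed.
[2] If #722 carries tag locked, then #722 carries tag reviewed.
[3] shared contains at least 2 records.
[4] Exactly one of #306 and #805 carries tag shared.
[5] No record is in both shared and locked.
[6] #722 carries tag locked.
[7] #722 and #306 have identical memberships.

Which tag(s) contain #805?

#805: shared

From (6): #722 ∈ locked.
(2): #722 ∈ reviewed.
(5) (disjoint): #722 ∉ shared.
(7): #306 matches #722: #306 ∈ locked.
(7): #306 matches #722: #306 ∈ reviewed.
(7): #306 matches #722: #306 ∉ shared.
(1) (exactly one): #805 ∉ reviewed.
(4) (exactly one): #805 ∈ shared.
(5) (disjoint): #805 ∉ locked.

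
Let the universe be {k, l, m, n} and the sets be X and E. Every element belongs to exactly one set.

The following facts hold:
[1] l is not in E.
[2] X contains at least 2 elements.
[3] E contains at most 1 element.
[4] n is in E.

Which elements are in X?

From (1): l ∉ E.
From (4): n ∈ E.
(3): E already has 1, so the rest are out.
Only one set left: k ∈ X.
Only one set left: l ∈ X.
Only one set left: m ∈ X.

X = {k, l, m}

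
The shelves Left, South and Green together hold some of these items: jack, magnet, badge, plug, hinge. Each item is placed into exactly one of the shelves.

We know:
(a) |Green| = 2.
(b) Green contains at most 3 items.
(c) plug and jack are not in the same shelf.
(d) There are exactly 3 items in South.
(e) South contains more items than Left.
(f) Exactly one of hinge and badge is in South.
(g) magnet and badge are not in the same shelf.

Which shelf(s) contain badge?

badge: Green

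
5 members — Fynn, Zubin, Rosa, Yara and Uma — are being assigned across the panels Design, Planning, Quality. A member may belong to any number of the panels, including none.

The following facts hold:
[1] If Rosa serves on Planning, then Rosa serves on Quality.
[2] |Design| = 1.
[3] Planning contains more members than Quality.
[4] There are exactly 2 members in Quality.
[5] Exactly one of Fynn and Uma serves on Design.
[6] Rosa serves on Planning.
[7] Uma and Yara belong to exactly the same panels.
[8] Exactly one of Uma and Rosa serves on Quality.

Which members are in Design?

From (6): Rosa ∈ Planning.
(1): Rosa ∈ Quality.
(8) (exactly one): Uma ∉ Quality.
(7): Yara matches Uma: Yara ∉ Quality.
Suppose Fynn ∉ Design: no assignment then satisfies all the clues, so Fynn ∈ Design.

Design = {Fynn}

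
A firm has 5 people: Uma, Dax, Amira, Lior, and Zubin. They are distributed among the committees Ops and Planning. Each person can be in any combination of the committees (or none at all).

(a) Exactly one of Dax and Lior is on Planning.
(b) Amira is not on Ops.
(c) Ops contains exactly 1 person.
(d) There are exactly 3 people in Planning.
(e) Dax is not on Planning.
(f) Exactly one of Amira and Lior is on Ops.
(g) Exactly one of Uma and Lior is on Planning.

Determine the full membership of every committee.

Ops = {Lior}; Planning = {Amira, Lior, Zubin}

From (b): Amira ∉ Ops.
From (e): Dax ∉ Planning.
(a) (exactly one): Lior ∈ Planning.
(f) (exactly one): Lior ∈ Ops.
(g) (exactly one): Uma ∉ Planning.
(c): Ops already has 1, so the rest are out.
(d): only 3 candidates remain for Planning, so all are in.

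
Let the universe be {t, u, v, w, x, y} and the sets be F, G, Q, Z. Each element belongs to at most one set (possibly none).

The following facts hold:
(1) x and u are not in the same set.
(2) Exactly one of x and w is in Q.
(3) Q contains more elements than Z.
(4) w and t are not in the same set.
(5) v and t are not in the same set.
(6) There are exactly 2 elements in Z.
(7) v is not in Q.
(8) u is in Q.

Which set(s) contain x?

x: Z

From (7): v ∉ Q.
From (8): u ∈ Q.
(1): x ∉ Q.
(2) (exactly one): w ∈ Q.
(4): t ∉ Q.
Suppose x ∈ F: no assignment then satisfies all the clues, so x ∉ F.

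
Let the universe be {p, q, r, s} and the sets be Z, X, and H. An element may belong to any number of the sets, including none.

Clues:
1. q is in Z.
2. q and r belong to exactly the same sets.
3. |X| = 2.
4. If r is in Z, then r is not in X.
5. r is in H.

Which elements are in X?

From (1): q ∈ Z.
From (5): r ∈ H.
(2): r matches q: r ∈ Z.
(2): q matches r: q ∈ H.
(4): r ∉ X.
(2): q matches r: q ∉ X.
(3): only 2 candidates remain for X, so all are in.

X = {p, s}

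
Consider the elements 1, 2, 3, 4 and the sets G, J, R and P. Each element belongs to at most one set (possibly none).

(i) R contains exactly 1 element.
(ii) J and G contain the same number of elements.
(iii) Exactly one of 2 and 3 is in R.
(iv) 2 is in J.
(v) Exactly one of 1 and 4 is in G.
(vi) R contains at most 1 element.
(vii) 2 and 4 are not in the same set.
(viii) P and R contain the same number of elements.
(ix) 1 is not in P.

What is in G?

G = {1}

From (iv): 2 ∈ J.
From (ix): 1 ∉ P.
(iii) (exactly one): 3 ∈ R.
(vi): R already has 1, so the rest are out.
(vii): 4 ∉ J.
Suppose 1 ∉ G: no assignment then satisfies all the clues, so 1 ∈ G.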